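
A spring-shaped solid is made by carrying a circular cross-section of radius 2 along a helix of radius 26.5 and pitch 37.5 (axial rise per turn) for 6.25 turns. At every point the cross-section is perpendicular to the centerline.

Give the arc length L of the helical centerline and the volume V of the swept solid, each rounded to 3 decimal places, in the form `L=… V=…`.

L=1066.719 V=13404.786

2πR = 2π·26.5 = 166.504411
per-turn = √(166.504411² + 37.5²) = √(27723.7188 + 1406.25) = √29129.9688 = 170.675038
L = 6.25 × 170.675038 = 1066.718991
V = π·2² × L = 12.566371 × 1066.718991 = 13404.786177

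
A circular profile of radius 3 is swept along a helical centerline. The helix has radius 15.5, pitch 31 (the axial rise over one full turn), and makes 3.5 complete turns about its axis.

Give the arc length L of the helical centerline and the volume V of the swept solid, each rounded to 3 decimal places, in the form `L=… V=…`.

2πR = 2π·15.5 = 97.389372
per-turn = √(97.389372² + 31²) = √(9484.6898 + 961) = √10445.6898 = 102.204158
L = 3.5 × 102.204158 = 357.714552
V = π·3² × L = 28.274334 × 357.714552 = 10114.140666

L=357.715 V=10114.141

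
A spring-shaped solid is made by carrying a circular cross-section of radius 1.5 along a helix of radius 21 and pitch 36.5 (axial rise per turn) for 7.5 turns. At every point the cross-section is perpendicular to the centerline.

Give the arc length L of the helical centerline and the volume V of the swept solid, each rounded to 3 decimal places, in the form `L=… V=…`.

L=1026.767 V=7257.789

2πR = 2π·21 = 131.946891
per-turn = √(131.946891² + 36.5²) = √(17409.9822 + 1332.25) = √18742.2322 = 136.902272
L = 7.5 × 136.902272 = 1026.767042
V = π·1.5² × L = 7.068583 × 1026.767042 = 7257.788543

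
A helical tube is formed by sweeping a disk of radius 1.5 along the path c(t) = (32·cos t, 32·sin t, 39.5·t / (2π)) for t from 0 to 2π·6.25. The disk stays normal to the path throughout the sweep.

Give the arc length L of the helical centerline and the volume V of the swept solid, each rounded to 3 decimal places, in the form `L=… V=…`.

2πR = 2π·32 = 201.061930
per-turn = √(201.061930² + 39.5²) = √(40425.8996 + 1560.25) = √41986.1496 = 204.905221
L = 6.25 × 204.905221 = 1280.657632
V = π·1.5² × L = 7.068583 × 1280.657632 = 9052.435367

L=1280.658 V=9052.435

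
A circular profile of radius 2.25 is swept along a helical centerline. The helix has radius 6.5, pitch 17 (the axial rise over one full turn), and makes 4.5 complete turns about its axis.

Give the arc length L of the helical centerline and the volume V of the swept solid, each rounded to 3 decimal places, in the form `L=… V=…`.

2πR = 2π·6.5 = 40.840704
per-turn = √(40.840704² + 17²) = √(1667.9631 + 289) = √1956.9631 = 44.237576
L = 4.5 × 44.237576 = 199.069093
V = π·2.25² × L = 15.904313 × 199.069093 = 3166.057121

L=199.069 V=3166.057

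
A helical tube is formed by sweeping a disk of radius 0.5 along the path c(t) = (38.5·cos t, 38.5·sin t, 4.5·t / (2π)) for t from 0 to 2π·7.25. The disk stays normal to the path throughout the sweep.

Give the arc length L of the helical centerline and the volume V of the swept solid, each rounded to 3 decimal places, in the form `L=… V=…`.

L=1754.098 V=1377.665

2πR = 2π·38.5 = 241.902634
per-turn = √(241.902634² + 4.5²) = √(58516.8845 + 20.25) = √58537.1345 = 241.944486
L = 7.25 × 241.944486 = 1754.097526
V = π·0.5² × L = 0.785398 × 1754.097526 = 1377.664976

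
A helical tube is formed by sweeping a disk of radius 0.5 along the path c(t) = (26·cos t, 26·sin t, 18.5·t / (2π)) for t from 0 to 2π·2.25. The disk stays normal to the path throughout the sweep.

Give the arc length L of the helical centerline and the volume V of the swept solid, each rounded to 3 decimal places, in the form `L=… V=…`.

L=369.916 V=290.531

2πR = 2π·26 = 163.362818
per-turn = √(163.362818² + 18.5²) = √(26687.4103 + 342.25) = √27029.6603 = 164.406996
L = 2.25 × 164.406996 = 369.915741
V = π·0.5² × L = 0.785398 × 369.915741 = 290.531143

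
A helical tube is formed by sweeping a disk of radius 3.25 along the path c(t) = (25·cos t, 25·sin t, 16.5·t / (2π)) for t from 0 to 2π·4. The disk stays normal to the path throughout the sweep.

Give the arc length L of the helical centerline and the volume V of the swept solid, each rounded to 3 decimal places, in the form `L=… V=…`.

2πR = 2π·25 = 157.079633
per-turn = √(157.079633² + 16.5²) = √(24674.0110 + 272.25) = √24946.2610 = 157.943854
L = 4 × 157.943854 = 631.775416
V = π·3.25² × L = 33.183072 × 631.775416 = 20964.249366

L=631.775 V=20964.249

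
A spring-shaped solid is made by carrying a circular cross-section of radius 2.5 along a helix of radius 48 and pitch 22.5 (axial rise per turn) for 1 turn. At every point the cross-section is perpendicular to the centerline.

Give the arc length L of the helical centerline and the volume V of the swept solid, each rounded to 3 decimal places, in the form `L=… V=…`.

L=302.431 V=5938.219

2πR = 2π·48 = 301.592895
per-turn = √(301.592895² + 22.5²) = √(90958.2742 + 506.25) = √91464.5242 = 302.431024
L = 1 × 302.431024 = 302.431024
V = π·2.5² × L = 19.634954 × 302.431024 = 5938.219266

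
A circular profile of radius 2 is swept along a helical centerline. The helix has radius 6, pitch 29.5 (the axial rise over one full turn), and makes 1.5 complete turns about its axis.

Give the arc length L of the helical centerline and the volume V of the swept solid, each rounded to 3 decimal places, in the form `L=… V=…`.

2πR = 2π·6 = 37.699112
per-turn = √(37.699112² + 29.5²) = √(1421.2230 + 870.25) = √2291.4730 = 47.869333
L = 1.5 × 47.869333 = 71.803999
V = π·2² × L = 12.566371 × 71.803999 = 902.315668

L=71.804 V=902.316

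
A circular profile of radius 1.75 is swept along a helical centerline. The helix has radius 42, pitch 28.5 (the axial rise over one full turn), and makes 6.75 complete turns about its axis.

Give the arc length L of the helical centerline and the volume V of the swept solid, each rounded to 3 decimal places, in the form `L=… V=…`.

2πR = 2π·42 = 263.893783
per-turn = √(263.893783² + 28.5²) = √(69639.9287 + 812.25) = √70452.1787 = 265.428293
L = 6.75 × 265.428293 = 1791.640977
V = π·1.75² × L = 9.621128 × 1791.640977 = 17237.606275

L=1791.641 V=17237.606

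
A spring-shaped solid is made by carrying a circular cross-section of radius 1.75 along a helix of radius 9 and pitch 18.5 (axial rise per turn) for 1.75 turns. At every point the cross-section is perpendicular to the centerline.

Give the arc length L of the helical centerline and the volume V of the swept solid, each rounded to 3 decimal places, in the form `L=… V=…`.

L=104.121 V=1001.765

2πR = 2π·9 = 56.548668
per-turn = √(56.548668² + 18.5²) = √(3197.7518 + 342.25) = √3540.0018 = 59.497914
L = 1.75 × 59.497914 = 104.121350
V = π·1.75² × L = 9.621128 × 104.121350 = 1001.764787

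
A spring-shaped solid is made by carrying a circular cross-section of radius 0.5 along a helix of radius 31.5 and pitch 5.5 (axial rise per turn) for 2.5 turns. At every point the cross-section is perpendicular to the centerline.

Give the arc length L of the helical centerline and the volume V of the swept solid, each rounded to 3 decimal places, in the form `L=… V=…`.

2πR = 2π·31.5 = 197.920337
per-turn = √(197.920337² + 5.5²) = √(39172.4599 + 30.25) = √39202.7099 = 197.996742
L = 2.5 × 197.996742 = 494.991855
V = π·0.5² × L = 0.785398 × 494.991855 = 388.765694

L=494.992 V=388.766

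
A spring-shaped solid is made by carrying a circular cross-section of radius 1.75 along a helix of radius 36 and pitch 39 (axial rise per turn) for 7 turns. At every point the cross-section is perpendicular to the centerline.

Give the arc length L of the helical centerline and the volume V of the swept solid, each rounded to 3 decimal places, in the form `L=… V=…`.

L=1606.725 V=15458.510

2πR = 2π·36 = 226.194671
per-turn = √(226.194671² + 39²) = √(51164.0292 + 1521) = √52685.0292 = 229.532196
L = 7 × 229.532196 = 1606.725375
V = π·1.75² × L = 9.621128 × 1606.725375 = 15458.509696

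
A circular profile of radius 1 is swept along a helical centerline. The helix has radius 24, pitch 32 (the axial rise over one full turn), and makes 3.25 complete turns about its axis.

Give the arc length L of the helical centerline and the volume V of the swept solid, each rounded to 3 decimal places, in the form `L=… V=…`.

2πR = 2π·24 = 150.796447
per-turn = √(150.796447² + 32²) = √(22739.5685 + 1024) = √23763.5685 = 154.154366
L = 3.25 × 154.154366 = 501.001689
V = π·1² × L = 3.141593 × 501.001689 = 1573.943227

L=501.002 V=1573.943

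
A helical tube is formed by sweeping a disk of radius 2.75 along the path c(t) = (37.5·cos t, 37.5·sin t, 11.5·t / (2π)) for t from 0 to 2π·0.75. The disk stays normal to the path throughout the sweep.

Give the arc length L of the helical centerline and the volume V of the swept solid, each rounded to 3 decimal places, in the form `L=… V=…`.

L=176.925 V=4203.435

2πR = 2π·37.5 = 235.619449
per-turn = √(235.619449² + 11.5²) = √(55516.5248 + 132.25) = √55648.7748 = 235.899925
L = 0.75 × 235.899925 = 176.924944
V = π·2.75² × L = 23.758294 × 176.924944 = 4203.434913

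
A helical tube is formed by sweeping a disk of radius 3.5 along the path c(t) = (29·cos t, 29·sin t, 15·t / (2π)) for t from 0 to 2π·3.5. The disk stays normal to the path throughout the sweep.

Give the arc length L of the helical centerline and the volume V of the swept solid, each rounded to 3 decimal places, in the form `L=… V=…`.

L=639.901 V=24626.261

2πR = 2π·29 = 182.212374
per-turn = √(182.212374² + 15²) = √(33201.3492 + 225) = √33426.3492 = 182.828743
L = 3.5 × 182.828743 = 639.900600
V = π·3.5² × L = 38.484510 × 639.900600 = 24626.261040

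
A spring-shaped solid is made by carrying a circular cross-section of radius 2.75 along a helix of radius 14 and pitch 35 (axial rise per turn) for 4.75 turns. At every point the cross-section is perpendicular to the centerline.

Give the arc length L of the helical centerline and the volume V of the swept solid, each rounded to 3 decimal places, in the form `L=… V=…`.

L=449.692 V=10683.904

2πR = 2π·14 = 87.964594
per-turn = √(87.964594² + 35²) = √(7737.7699 + 1225) = √8962.7699 = 94.671906
L = 4.75 × 94.671906 = 449.691555
V = π·2.75² × L = 23.758294 × 449.691555 = 10683.904375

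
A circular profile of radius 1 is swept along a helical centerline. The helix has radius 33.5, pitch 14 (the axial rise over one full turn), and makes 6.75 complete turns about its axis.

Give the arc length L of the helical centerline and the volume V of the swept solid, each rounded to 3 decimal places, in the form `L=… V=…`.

L=1423.925 V=4473.391

2πR = 2π·33.5 = 210.486708
per-turn = √(210.486708² + 14²) = √(44304.6542 + 196) = √44500.6542 = 210.951782
L = 6.75 × 210.951782 = 1423.924526
V = π·1² × L = 3.141593 × 1423.924526 = 4473.390829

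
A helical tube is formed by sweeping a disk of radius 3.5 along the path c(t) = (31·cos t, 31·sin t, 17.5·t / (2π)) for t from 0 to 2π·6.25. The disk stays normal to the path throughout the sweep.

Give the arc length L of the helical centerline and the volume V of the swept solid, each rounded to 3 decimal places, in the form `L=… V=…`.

2πR = 2π·31 = 194.778745
per-turn = √(194.778745² + 17.5²) = √(37938.7593 + 306.25) = √38245.0093 = 195.563313
L = 6.25 × 195.563313 = 1222.270705
V = π·3.5² × L = 38.484510 × 1222.270705 = 47038.489180

L=1222.271 V=47038.489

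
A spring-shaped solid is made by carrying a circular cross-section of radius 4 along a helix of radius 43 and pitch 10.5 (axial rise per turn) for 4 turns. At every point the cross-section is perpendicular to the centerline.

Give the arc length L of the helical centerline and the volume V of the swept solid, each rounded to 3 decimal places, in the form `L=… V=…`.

L=1081.524 V=54363.310

2πR = 2π·43 = 270.176968
per-turn = √(270.176968² + 10.5²) = √(72995.5942 + 110.25) = √73105.8442 = 270.380924
L = 4 × 270.380924 = 1081.523697
V = π·4² × L = 50.265482 × 1081.523697 = 54363.310401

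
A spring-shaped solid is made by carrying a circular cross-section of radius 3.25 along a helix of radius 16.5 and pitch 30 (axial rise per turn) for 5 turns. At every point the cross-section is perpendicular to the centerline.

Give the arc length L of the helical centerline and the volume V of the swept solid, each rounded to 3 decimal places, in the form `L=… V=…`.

2πR = 2π·16.5 = 103.672558
per-turn = √(103.672558² + 30²) = √(10747.9992 + 900) = √11647.9992 = 107.925897
L = 5 × 107.925897 = 539.629484
V = π·3.25² × L = 33.183072 × 539.629484 = 17906.564233

L=539.629 V=17906.564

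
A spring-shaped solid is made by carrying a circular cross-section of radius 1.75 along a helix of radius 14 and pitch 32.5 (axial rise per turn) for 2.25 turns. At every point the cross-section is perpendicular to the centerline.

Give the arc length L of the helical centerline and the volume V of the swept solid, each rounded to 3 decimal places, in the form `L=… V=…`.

2πR = 2π·14 = 87.964594
per-turn = √(87.964594² + 32.5²) = √(7737.7699 + 1056.25) = √8794.0199 = 93.776435
L = 2.25 × 93.776435 = 210.996980
V = π·1.75² × L = 9.621128 × 210.996980 = 2030.028845

L=210.997 V=2030.029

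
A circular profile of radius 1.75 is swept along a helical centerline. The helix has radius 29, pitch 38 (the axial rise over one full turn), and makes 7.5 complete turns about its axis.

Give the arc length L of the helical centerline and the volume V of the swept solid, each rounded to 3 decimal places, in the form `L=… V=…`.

L=1395.995 V=13431.042

2πR = 2π·29 = 182.212374
per-turn = √(182.212374² + 38²) = √(33201.3492 + 1444) = √34645.3492 = 186.132612
L = 7.5 × 186.132612 = 1395.994589
V = π·1.75² × L = 9.621128 × 1395.994589 = 13431.041933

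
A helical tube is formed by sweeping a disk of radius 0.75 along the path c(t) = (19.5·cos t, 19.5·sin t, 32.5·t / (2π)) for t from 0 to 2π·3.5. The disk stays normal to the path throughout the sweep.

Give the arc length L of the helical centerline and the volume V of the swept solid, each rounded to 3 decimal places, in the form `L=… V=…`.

2πR = 2π·19.5 = 122.522113
per-turn = √(122.522113² + 32.5²) = √(15011.6683 + 1056.25) = √16067.9183 = 126.759293
L = 3.5 × 126.759293 = 443.657525
V = π·0.75² × L = 1.767146 × 443.657525 = 784.007561

L=443.658 V=784.008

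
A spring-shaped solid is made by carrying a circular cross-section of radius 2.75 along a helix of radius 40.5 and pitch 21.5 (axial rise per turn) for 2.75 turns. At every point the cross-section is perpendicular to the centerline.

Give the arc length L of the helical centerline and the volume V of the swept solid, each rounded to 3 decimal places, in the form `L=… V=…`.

L=702.283 V=16685.047

2πR = 2π·40.5 = 254.469005
per-turn = √(254.469005² + 21.5²) = √(64754.4745 + 462.25) = √65216.7245 = 255.375654
L = 2.75 × 255.375654 = 702.283048
V = π·2.75² × L = 23.758294 × 702.283048 = 16685.047425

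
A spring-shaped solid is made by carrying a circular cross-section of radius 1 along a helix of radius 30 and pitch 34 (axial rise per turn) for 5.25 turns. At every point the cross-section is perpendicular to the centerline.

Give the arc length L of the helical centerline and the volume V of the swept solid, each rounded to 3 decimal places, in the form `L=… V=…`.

L=1005.571 V=3159.096

2πR = 2π·30 = 188.495559
per-turn = √(188.495559² + 34²) = √(35530.5758 + 1156) = √36686.5758 = 191.537401
L = 5.25 × 191.537401 = 1005.571353
V = π·1² × L = 3.141593 × 1005.571353 = 3159.095576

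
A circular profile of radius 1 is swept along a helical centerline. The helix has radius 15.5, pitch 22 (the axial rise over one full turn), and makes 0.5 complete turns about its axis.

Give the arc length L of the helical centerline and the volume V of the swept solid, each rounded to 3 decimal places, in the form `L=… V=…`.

L=49.922 V=156.834

2πR = 2π·15.5 = 97.389372
per-turn = √(97.389372² + 22²) = √(9484.6898 + 484) = √9968.6898 = 99.843326
L = 0.5 × 99.843326 = 49.921663
V = π·1² × L = 3.141593 × 49.921663 = 156.833530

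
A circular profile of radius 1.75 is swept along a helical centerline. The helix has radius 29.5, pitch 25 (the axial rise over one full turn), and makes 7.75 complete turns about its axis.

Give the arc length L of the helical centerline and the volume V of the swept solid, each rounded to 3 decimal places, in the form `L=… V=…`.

2πR = 2π·29.5 = 185.353967
per-turn = √(185.353967² + 25²) = √(34356.0929 + 625) = √34981.0929 = 187.032331
L = 7.75 × 187.032331 = 1449.500567
V = π·1.75² × L = 9.621128 × 1449.500567 = 13945.829768

L=1449.501 V=13945.830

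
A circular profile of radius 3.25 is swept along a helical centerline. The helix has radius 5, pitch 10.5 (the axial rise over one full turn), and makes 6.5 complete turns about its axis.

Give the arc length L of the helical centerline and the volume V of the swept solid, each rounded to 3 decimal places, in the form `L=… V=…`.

2πR = 2π·5 = 31.415927
per-turn = √(31.415927² + 10.5²) = √(986.9604 + 110.25) = √1097.2104 = 33.124167
L = 6.5 × 33.124167 = 215.307086
V = π·3.25² × L = 33.183072 × 215.307086 = 7144.550609

L=215.307 V=7144.551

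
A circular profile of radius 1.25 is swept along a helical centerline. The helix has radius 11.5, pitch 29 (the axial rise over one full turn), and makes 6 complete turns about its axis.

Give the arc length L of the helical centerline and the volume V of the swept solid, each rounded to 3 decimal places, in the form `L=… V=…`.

L=467.154 V=2293.136

2πR = 2π·11.5 = 72.256631
per-turn = √(72.256631² + 29²) = √(5221.0207 + 841) = √6062.0207 = 77.858980
L = 6 × 77.858980 = 467.153879
V = π·1.25² × L = 4.908739 × 467.153879 = 2293.136239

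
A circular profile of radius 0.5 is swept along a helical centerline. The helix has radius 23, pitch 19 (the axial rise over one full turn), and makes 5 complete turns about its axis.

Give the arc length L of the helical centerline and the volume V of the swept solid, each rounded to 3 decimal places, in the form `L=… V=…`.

2πR = 2π·23 = 144.513262
per-turn = √(144.513262² + 19²) = √(20884.0829 + 361) = √21245.0829 = 145.756931
L = 5 × 145.756931 = 728.784655
V = π·0.5² × L = 0.785398 × 728.784655 = 572.386129

L=728.785 V=572.386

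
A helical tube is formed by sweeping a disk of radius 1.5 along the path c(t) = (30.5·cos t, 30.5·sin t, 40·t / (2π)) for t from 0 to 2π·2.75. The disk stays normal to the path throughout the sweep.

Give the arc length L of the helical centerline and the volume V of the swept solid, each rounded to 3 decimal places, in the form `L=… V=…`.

2πR = 2π·30.5 = 191.637152
per-turn = √(191.637152² + 40²) = √(36724.7980 + 1600) = √38324.7980 = 195.767204
L = 2.75 × 195.767204 = 538.359810
V = π·1.5² × L = 7.068583 × 538.359810 = 3805.441252

L=538.360 V=3805.441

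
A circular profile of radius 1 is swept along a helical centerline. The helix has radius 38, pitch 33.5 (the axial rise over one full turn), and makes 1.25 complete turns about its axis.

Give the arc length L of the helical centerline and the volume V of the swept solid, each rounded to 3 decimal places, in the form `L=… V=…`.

L=301.375 V=946.796

2πR = 2π·38 = 238.761042
per-turn = √(238.761042² + 33.5²) = √(57006.8350 + 1122.25) = √58129.0850 = 241.099741
L = 1.25 × 241.099741 = 301.374676
V = π·1² × L = 3.141593 × 301.374676 = 946.796468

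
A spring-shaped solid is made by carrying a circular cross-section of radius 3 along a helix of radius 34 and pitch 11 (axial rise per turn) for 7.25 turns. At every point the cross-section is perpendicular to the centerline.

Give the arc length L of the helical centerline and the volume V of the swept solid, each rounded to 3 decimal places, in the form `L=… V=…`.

2πR = 2π·34 = 213.628300
per-turn = √(213.628300² + 11²) = √(45637.0508 + 121) = √45758.0508 = 213.911315
L = 7.25 × 213.911315 = 1550.857035
V = π·3² × L = 28.274334 × 1550.857035 = 43849.449607

L=1550.857 V=43849.450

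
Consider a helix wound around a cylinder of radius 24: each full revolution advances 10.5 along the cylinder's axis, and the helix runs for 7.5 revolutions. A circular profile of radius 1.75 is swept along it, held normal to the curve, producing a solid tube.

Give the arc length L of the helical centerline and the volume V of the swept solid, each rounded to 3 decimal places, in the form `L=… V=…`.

2πR = 2π·24 = 150.796447
per-turn = √(150.796447² + 10.5²) = √(22739.5685 + 110.25) = √22849.8185 = 151.161564
L = 7.5 × 151.161564 = 1133.711733
V = π·1.75² × L = 9.621128 × 1133.711733 = 10907.585130

L=1133.712 V=10907.585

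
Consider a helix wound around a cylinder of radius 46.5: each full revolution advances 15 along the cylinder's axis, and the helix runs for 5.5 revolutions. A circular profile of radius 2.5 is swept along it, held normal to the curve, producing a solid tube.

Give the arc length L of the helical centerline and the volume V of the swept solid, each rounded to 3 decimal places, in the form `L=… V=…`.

2πR = 2π·46.5 = 292.168117
per-turn = √(292.168117² + 15²) = √(85362.2085 + 225) = √85587.2085 = 292.552916
L = 5.5 × 292.552916 = 1609.041036
V = π·2.5² × L = 19.634954 × 1609.041036 = 31593.446866

L=1609.041 V=31593.447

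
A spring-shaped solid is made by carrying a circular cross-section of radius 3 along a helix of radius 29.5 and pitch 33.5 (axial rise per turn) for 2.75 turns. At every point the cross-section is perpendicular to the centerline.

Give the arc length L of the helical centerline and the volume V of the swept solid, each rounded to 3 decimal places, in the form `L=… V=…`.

L=517.982 V=14645.586

2πR = 2π·29.5 = 185.353967
per-turn = √(185.353967² + 33.5²) = √(34356.0929 + 1122.25) = √35478.3429 = 188.356956
L = 2.75 × 188.356956 = 517.981629
V = π·3² × L = 28.274334 × 517.981629 = 14645.585533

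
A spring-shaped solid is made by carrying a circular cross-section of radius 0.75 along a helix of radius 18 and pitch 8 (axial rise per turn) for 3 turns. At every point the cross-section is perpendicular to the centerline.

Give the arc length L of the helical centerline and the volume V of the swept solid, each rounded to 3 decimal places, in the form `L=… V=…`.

2πR = 2π·18 = 113.097336
per-turn = √(113.097336² + 8²) = √(12791.0073 + 64) = √12855.0073 = 113.379925
L = 3 × 113.379925 = 340.139774
V = π·0.75² × L = 1.767146 × 340.139774 = 601.076596

L=340.140 V=601.077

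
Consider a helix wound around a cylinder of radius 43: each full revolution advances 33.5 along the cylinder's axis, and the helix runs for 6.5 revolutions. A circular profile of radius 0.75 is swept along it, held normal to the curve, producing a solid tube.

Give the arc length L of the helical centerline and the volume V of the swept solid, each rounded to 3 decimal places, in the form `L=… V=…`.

L=1769.599 V=3127.139

2πR = 2π·43 = 270.176968
per-turn = √(270.176968² + 33.5²) = √(72995.5942 + 1122.25) = √74117.8442 = 272.245926
L = 6.5 × 272.245926 = 1769.598518
V = π·0.75² × L = 1.767146 × 1769.598518 = 3127.138709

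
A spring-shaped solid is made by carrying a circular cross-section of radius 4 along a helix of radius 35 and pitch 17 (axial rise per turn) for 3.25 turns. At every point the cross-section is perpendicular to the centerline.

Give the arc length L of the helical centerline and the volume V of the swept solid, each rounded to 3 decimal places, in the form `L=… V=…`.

L=716.845 V=36032.543

2πR = 2π·35 = 219.911486
per-turn = √(219.911486² + 17²) = √(48361.0616 + 289) = √48650.0616 = 220.567590
L = 3.25 × 220.567590 = 716.844666
V = π·4² × L = 50.265482 × 716.844666 = 36032.542987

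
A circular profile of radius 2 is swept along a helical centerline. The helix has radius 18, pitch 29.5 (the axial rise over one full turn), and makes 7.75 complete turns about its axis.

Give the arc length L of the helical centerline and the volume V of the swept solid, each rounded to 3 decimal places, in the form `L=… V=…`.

2πR = 2π·18 = 113.097336
per-turn = √(113.097336² + 29.5²) = √(12791.0073 + 870.25) = √13661.2573 = 116.881381
L = 7.75 × 116.881381 = 905.830705
V = π·2² × L = 12.566371 × 905.830705 = 11383.004358

L=905.831 V=11383.004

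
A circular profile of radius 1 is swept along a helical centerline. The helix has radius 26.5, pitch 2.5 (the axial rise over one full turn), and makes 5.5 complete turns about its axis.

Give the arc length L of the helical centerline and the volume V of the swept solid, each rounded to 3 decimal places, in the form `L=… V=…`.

L=915.877 V=2877.314

2πR = 2π·26.5 = 166.504411
per-turn = √(166.504411² + 2.5²) = √(27723.7188 + 6.25) = √27729.9688 = 166.523178
L = 5.5 × 166.523178 = 915.877478
V = π·1² × L = 3.141593 × 915.877478 = 2877.313957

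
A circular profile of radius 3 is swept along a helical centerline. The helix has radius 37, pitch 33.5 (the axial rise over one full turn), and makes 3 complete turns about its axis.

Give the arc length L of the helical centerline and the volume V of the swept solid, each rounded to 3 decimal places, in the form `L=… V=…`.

L=704.637 V=19923.152

2πR = 2π·37 = 232.477856
per-turn = √(232.477856² + 33.5²) = √(54045.9537 + 1122.25) = √55168.2037 = 234.879126
L = 3 × 234.879126 = 704.637377
V = π·3² × L = 28.274334 × 704.637377 = 19923.152468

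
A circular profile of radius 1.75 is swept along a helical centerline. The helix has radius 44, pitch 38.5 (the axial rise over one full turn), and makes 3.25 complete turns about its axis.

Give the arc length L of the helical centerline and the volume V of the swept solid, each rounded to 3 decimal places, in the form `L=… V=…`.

L=907.166 V=8727.961

2πR = 2π·44 = 276.460154
per-turn = √(276.460154² + 38.5²) = √(76430.2165 + 1482.25) = √77912.4665 = 279.128047
L = 3.25 × 279.128047 = 907.166152
V = π·1.75² × L = 9.621128 × 907.166152 = 8727.961213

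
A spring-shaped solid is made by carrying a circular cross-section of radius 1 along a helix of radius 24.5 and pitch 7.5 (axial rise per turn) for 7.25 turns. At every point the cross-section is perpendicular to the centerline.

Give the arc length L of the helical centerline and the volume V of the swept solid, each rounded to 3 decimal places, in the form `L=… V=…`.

L=1117.375 V=3510.336

2πR = 2π·24.5 = 153.938040
per-turn = √(153.938040² + 7.5²) = √(23696.9202 + 56.25) = √23753.1702 = 154.120635
L = 7.25 × 154.120635 = 1117.374605
V = π·1² × L = 3.141593 × 1117.374605 = 3510.335849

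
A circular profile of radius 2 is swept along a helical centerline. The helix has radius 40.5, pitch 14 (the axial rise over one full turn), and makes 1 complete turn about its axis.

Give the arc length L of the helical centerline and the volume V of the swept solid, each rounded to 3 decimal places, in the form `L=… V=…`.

L=254.854 V=3202.588

2πR = 2π·40.5 = 254.469005
per-turn = √(254.469005² + 14²) = √(64754.4745 + 196) = √64950.4745 = 254.853830
L = 1 × 254.853830 = 254.853830
V = π·2² × L = 12.566371 × 254.853830 = 3202.587676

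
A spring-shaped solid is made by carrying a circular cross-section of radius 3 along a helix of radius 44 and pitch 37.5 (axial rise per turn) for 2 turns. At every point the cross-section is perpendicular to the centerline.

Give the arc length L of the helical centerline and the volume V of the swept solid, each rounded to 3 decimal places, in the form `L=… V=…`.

2πR = 2π·44 = 276.460154
per-turn = √(276.460154² + 37.5²) = √(76430.2165 + 1406.25) = √77836.4665 = 278.991875
L = 2 × 278.991875 = 557.983751
V = π·3² × L = 28.274334 × 557.983751 = 15776.618865

L=557.984 V=15776.619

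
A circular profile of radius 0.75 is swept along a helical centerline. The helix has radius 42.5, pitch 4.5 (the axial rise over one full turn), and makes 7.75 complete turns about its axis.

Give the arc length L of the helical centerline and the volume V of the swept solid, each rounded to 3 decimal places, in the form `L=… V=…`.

L=2069.818 V=3657.670

2πR = 2π·42.5 = 267.035376
per-turn = √(267.035376² + 4.5²) = √(71307.8918 + 20.25) = √71328.1418 = 267.073289
L = 7.75 × 267.073289 = 2069.817991
V = π·0.75² × L = 1.767146 × 2069.817991 = 3657.670310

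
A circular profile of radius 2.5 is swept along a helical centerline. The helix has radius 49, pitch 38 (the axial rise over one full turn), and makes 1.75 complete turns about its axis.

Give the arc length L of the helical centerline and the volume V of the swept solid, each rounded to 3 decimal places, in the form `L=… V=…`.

2πR = 2π·49 = 307.876080
per-turn = √(307.876080² + 38²) = √(94787.6807 + 1444) = √96231.6807 = 310.212315
L = 1.75 × 310.212315 = 542.871552
V = π·2.5² × L = 19.634954 × 542.871552 = 10659.257999

L=542.872 V=10659.258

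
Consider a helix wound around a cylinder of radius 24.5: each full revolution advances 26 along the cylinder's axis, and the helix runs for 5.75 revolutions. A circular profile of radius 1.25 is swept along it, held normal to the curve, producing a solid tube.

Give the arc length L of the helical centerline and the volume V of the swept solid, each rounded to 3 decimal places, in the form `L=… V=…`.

L=897.680 V=4406.477

2πR = 2π·24.5 = 153.938040
per-turn = √(153.938040² + 26²) = √(23696.9202 + 676) = √24372.9202 = 156.118289
L = 5.75 × 156.118289 = 897.680162
V = π·1.25² × L = 4.908739 × 897.680162 = 4406.477190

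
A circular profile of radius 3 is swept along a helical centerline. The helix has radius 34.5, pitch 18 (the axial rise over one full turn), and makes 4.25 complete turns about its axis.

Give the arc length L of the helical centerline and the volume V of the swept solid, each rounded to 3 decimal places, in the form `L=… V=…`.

L=924.443 V=26138.003

2πR = 2π·34.5 = 216.769893
per-turn = √(216.769893² + 18²) = √(46989.1866 + 324) = √47313.1866 = 217.515946
L = 4.25 × 217.515946 = 924.442768
V = π·3² × L = 28.274334 × 924.442768 = 26138.003490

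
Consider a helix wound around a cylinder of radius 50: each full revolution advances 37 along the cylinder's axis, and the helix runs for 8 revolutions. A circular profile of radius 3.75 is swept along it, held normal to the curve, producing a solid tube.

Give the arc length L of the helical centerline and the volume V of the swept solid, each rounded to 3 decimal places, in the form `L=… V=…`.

2πR = 2π·50 = 314.159265
per-turn = √(314.159265² + 37²) = √(98696.0440 + 1369) = √100065.0440 = 316.330593
L = 8 × 316.330593 = 2530.644743
V = π·3.75² × L = 44.178647 × 2530.644743 = 111800.460014

L=2530.645 V=111800.460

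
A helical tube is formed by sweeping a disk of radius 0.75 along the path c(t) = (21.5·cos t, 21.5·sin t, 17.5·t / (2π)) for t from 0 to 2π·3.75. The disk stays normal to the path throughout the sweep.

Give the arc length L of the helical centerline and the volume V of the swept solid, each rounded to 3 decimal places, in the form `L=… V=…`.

2πR = 2π·21.5 = 135.088484
per-turn = √(135.088484² + 17.5²) = √(18248.8985 + 306.25) = √18555.1485 = 136.217284
L = 3.75 × 136.217284 = 510.814816
V = π·0.75² × L = 1.767146 × 510.814816 = 902.684291

L=510.815 V=902.684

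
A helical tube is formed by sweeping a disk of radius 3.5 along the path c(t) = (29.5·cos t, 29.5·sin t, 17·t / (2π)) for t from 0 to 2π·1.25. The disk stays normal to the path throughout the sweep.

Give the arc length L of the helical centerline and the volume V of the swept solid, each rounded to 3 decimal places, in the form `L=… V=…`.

2πR = 2π·29.5 = 185.353967
per-turn = √(185.353967² + 17²) = √(34356.0929 + 289) = √34645.0929 = 186.131923
L = 1.25 × 186.131923 = 232.664904
V = π·3.5² × L = 38.484510 × 232.664904 = 8953.994837

L=232.665 V=8953.995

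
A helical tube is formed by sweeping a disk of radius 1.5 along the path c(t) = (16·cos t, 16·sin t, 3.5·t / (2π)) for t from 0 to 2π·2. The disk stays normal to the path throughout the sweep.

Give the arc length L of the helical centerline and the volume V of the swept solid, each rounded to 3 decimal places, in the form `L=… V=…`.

2πR = 2π·16 = 100.530965
per-turn = √(100.530965² + 3.5²) = √(10106.4749 + 12.25) = √10118.7249 = 100.591873
L = 2 × 100.591873 = 201.183746
V = π·1.5² × L = 7.068583 × 201.183746 = 1422.084101

L=201.184 V=1422.084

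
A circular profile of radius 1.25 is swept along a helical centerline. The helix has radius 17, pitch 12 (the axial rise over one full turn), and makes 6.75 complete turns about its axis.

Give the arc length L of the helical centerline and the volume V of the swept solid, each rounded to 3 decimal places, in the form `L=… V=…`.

L=725.531 V=3561.443

2πR = 2π·17 = 106.814150
per-turn = √(106.814150² + 12²) = √(11409.2627 + 144) = √11553.2627 = 107.486105
L = 6.75 × 107.486105 = 725.531206
V = π·1.25² × L = 4.908739 × 725.531206 = 3561.442980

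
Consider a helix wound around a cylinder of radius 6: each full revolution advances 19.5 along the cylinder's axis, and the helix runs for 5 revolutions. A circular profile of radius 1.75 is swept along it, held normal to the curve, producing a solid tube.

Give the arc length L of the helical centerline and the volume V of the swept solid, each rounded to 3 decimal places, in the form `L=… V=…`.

L=212.219 V=2041.784

2πR = 2π·6 = 37.699112
per-turn = √(37.699112² + 19.5²) = √(1421.2230 + 380.25) = √1801.4730 = 42.443763
L = 5 × 42.443763 = 212.218816
V = π·1.75² × L = 9.621128 × 212.218816 = 2041.784287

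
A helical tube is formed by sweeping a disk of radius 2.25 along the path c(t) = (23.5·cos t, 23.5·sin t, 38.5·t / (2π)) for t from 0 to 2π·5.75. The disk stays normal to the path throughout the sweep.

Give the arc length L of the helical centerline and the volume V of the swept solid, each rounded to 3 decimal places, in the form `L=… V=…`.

L=877.402 V=13954.474

2πR = 2π·23.5 = 147.654855
per-turn = √(147.654855² + 38.5²) = √(21801.9561 + 1482.25) = √23284.2061 = 152.591632
L = 5.75 × 152.591632 = 877.401883
V = π·2.25² × L = 15.904313 × 877.401883 = 13954.474012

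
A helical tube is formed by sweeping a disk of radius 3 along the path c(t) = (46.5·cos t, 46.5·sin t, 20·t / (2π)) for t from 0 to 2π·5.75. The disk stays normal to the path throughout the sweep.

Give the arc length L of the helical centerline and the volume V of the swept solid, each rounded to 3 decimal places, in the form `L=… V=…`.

2πR = 2π·46.5 = 292.168117
per-turn = √(292.168117² + 20²) = √(85362.2085 + 400) = √85762.2085 = 292.851854
L = 5.75 × 292.851854 = 1683.898161
V = π·3² × L = 28.274334 × 1683.898161 = 47611.098834

L=1683.898 V=47611.099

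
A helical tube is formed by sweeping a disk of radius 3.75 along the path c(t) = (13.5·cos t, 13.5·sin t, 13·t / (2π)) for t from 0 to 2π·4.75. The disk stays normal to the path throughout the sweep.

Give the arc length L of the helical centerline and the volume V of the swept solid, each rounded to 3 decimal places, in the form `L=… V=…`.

L=407.614 V=18007.822

2πR = 2π·13.5 = 84.823002
per-turn = √(84.823002² + 13²) = √(7194.9416 + 169) = √7363.9416 = 85.813412
L = 4.75 × 85.813412 = 407.613705
V = π·3.75² × L = 44.178647 × 407.613705 = 18007.821862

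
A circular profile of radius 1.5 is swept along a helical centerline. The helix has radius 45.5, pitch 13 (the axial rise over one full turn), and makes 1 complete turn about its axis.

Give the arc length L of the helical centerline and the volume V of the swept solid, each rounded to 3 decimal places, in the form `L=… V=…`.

L=286.180 V=2022.890

2πR = 2π·45.5 = 285.884931
per-turn = √(285.884931² + 13²) = √(81730.1940 + 169) = √81899.1940 = 286.180352
L = 1 × 286.180352 = 286.180352
V = π·1.5² × L = 7.068583 × 286.180352 = 2022.889708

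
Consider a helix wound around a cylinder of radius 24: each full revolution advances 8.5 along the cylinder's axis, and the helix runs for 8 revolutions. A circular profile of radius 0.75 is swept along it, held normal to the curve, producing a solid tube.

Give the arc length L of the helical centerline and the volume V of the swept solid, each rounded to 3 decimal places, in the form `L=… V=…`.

2πR = 2π·24 = 150.796447
per-turn = √(150.796447² + 8.5²) = √(22739.5685 + 72.25) = √22811.8185 = 151.035819
L = 8 × 151.035819 = 1208.286550
V = π·0.75² × L = 1.767146 × 1208.286550 = 2135.218584

L=1208.287 V=2135.219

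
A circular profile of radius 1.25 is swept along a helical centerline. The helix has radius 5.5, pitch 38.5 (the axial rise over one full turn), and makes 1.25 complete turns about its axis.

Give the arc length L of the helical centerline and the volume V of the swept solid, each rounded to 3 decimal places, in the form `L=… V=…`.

L=64.668 V=317.440

2πR = 2π·5.5 = 34.557519
per-turn = √(34.557519² + 38.5²) = √(1194.2221 + 1482.25) = √2676.4721 = 51.734632
L = 1.25 × 51.734632 = 64.668290
V = π·1.25² × L = 4.908739 × 64.668290 = 317.439725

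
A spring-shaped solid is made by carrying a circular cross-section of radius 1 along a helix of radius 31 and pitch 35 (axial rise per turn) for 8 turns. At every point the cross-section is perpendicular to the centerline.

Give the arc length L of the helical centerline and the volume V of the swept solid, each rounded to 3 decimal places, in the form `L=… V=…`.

2πR = 2π·31 = 194.778745
per-turn = √(194.778745² + 35²) = √(37938.7593 + 1225) = √39163.7593 = 197.898356
L = 8 × 197.898356 = 1583.186848
V = π·1² × L = 3.141593 × 1583.186848 = 4973.728172

L=1583.187 V=4973.728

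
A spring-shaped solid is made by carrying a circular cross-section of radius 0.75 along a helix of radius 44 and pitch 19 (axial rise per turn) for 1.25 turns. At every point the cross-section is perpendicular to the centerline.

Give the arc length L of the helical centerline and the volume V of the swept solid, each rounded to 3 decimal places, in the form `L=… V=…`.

L=346.390 V=612.122

2πR = 2π·44 = 276.460154
per-turn = √(276.460154² + 19²) = √(76430.2165 + 361) = √76791.2165 = 277.112281
L = 1.25 × 277.112281 = 346.390352
V = π·0.75² × L = 1.767146 × 346.390352 = 612.122279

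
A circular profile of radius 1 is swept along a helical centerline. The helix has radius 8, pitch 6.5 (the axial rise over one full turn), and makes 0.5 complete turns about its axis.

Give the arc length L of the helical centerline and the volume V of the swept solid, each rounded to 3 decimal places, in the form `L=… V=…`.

L=25.342 V=79.614

2πR = 2π·8 = 50.265482
per-turn = √(50.265482² + 6.5²) = √(2526.6187 + 42.25) = √2568.8687 = 50.684009
L = 0.5 × 50.684009 = 25.342004
V = π·1² × L = 3.141593 × 25.342004 = 79.614255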